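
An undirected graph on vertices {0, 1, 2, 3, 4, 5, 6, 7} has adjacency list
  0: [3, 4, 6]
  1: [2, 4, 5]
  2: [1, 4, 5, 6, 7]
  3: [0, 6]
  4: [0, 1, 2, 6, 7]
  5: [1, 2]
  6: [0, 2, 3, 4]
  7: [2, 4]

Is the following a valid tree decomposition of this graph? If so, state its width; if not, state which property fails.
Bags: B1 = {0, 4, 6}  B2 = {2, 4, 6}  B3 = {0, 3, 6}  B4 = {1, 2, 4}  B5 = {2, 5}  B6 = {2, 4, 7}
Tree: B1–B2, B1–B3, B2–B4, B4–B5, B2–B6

No — edge (1,5) lies in no bag.

A tree decomposition must satisfy three properties: every vertex lies in some bag; for every edge, both endpoints lie together in some bag; and for every vertex, the bags containing it form a connected subtree. Here edge (1,5) lies in no bag, so the decomposition is invalid.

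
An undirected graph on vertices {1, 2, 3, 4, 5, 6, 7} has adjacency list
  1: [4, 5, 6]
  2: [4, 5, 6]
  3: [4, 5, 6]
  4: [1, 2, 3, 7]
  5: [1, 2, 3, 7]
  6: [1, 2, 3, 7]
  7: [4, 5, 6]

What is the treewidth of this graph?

3

A width-3 tree decomposition is:
Bags: B1 = {3, 4, 5, 6}  B2 = {2, 4, 5, 6}  B3 = {4, 5, 6, 7}  B4 = {1, 4, 5, 6}
Tree: B1–B2, B2–B3, B3–B4
Every bag has size at most 4, so the width is 4 − 1 = 3 and tw(G) ≤ 3. For the lower bound: the 4 vertex sets {3,6}, {2,5}, {4}, {7} are disjoint, each induces a connected subgraph, and every pair is joined by at least one edge of G. Contracting each set to a single vertex therefore yields K_{4} as a minor, and since treewidth is minor-monotone, tw(G) ≥ tw(K_{4}) = 3. The upper and lower bounds meet at 3, so that is the treewidth.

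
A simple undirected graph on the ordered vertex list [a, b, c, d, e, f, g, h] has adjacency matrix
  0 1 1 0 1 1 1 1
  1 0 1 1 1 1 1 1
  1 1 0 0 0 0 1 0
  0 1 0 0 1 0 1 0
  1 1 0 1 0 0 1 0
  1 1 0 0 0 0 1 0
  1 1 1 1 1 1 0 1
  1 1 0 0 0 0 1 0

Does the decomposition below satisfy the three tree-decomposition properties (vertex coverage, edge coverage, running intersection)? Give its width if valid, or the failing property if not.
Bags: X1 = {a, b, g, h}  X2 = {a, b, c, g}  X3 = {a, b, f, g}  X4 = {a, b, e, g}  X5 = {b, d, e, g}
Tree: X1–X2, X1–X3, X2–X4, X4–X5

Yes; width 3.

Every vertex of G appears in some bag (union = {a, b, c, d, e, f, g, h}); every edge is covered by a bag; and for each vertex v the set of bags containing v is connected in the bag tree. The decomposition is therefore valid. The largest bag has 4 vertices, so the width is 3.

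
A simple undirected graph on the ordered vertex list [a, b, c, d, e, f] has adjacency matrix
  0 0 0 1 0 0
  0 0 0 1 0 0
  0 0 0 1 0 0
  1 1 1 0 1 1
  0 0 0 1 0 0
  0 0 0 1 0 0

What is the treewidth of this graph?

1

A width-1 tree decomposition is:
Bags: B1 = {b, d}  B2 = {d, e}  B3 = {d, f}  B4 = {c, d}  B5 = {a, d}
Tree: B1–B2, B2–B3, B1–B4, B4–B5
The largest bag has 2 vertices, giving width 1; this decomposition certifies tw(G) ≤ 1. G has an edge, so its treewidth is at least 1. Hence tw(G) = 1 exactly.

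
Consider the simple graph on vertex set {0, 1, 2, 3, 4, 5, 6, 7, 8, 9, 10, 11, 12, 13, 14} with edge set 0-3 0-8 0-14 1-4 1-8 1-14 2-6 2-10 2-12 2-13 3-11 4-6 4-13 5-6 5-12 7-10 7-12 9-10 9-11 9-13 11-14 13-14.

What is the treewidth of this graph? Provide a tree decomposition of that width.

Each bag holds 4 vertices, so the decomposition has width 3, which upper-bounds the treewidth. For the lower bound: the 4 vertex sets {5,7,12}, {6}, {2}, {4,9,10,13} are disjoint, each induces a connected subgraph, and every pair is joined by at least one edge of G. Contracting each set to a single vertex therefore yields K_{4} as a minor, and since treewidth is minor-monotone, tw(G) ≥ tw(K_{4}) = 3. Therefore the treewidth is 3.

Treewidth 3.
Bags: B1 = {5, 6, 7, 12}  B2 = {2, 6, 7, 12}  B3 = {2, 6, 7, 10}  B4 = {2, 4, 6, 10}  B5 = {2, 4, 10, 13}  B6 = {4, 9, 10, 13}  B7 = {1, 4, 9, 13}  B8 = {1, 9, 13, 14}  B9 = {1, 9, 11, 14}  B10 = {1, 8, 11, 14}  B11 = {0, 8, 11, 14}  B12 = {0, 3, 8, 11}
Tree: B1–B2, B2–B3, B3–B4, B4–B5, B5–B6, B6–B7, B7–B8, B8–B9, B9–B10, B10–B11, B11–B12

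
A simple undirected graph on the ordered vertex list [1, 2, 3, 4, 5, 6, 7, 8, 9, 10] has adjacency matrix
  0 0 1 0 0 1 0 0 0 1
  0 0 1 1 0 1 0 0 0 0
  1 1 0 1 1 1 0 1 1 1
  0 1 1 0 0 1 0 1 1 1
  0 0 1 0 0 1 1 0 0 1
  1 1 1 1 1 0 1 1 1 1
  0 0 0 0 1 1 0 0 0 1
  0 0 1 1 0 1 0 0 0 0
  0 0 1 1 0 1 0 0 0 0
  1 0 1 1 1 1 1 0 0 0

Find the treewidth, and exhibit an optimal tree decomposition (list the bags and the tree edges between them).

Each bag holds 4 vertices, so the decomposition has width 3, which upper-bounds the treewidth. On the other hand G contains the 4-clique {1, 3, 6, 10}. A clique must lie in a single bag of any decomposition, so no decomposition can have width below 3. The upper and lower bounds meet at 3, so that is the treewidth.

Treewidth 3.
Bags: B1 = {3, 4, 6, 8}  B2 = {3, 4, 6, 10}  B3 = {3, 5, 6, 10}  B4 = {1, 3, 6, 10}  B5 = {5, 6, 7, 10}  B6 = {2, 3, 4, 6}  B7 = {3, 4, 6, 9}
Tree: B1–B2, B2–B3, B3–B4, B3–B5, B2–B6, B6–B7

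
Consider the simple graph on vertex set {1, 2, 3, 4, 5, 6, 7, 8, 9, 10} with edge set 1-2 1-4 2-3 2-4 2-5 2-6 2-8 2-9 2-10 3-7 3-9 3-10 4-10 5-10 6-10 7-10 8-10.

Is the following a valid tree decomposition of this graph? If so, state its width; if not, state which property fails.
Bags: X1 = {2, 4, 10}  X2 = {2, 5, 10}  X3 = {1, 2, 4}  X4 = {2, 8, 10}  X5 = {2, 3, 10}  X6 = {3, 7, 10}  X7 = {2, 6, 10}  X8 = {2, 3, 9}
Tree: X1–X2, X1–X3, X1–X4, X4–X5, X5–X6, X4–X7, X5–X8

Vertex coverage: the bags together contain {1, 2, 3, 4, 5, 6, 7, 8, 9, 10}, the full vertex set. Edge coverage: each edge of G has both endpoints in at least one bag. Running intersection: for every vertex, the bags containing it form a connected subtree. All three properties hold, so this is a valid tree decomposition of width max|bag| − 1 = 2, and hence tw(G) ≤ 2.

Yes; width 2.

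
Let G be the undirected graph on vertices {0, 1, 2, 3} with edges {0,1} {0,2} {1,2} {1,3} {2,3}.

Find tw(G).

A width-2 tree decomposition is:
Bags: B1 = {1, 2, 3}  B2 = {0, 1, 2}
Tree: B1–B2
Every bag has size at most 3, so the width is 3 − 1 = 2 and tw(G) ≤ 2. On the other hand G contains the 3-clique {0, 1, 2}. A clique must lie in a single bag of any decomposition, so no decomposition can have width below 2. The upper and lower bounds meet at 2, so that is the treewidth.

2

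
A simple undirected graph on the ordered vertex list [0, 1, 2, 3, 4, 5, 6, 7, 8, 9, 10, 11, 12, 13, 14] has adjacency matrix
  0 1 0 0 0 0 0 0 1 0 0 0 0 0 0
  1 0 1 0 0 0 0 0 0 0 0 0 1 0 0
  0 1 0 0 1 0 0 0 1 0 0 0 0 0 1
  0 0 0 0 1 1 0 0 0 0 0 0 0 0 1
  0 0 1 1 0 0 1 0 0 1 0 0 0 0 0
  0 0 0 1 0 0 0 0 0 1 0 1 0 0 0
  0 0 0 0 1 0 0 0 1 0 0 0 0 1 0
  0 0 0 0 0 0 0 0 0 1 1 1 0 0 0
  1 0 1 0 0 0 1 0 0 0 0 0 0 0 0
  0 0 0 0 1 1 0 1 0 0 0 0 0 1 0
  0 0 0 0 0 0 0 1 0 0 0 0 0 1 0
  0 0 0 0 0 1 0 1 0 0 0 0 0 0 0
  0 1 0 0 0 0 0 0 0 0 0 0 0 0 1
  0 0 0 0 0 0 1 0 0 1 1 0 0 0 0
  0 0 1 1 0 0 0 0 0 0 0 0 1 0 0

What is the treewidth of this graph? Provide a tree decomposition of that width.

Each bag holds 4 vertices, so the decomposition has width 3, which upper-bounds the treewidth. For the lower bound: the 4 vertex sets {7,10,11}, {5}, {9}, {3,4,6,13} are disjoint, each induces a connected subgraph, and every pair is joined by at least one edge of G. Contracting each set to a single vertex therefore yields K_{4} as a minor, and since treewidth is minor-monotone, tw(G) ≥ tw(K_{4}) = 3. The upper and lower bounds meet at 3, so that is the treewidth.

Treewidth 3.
One optimal decomposition is:
Bags: B1 = {5, 7, 10, 11}  B2 = {5, 7, 9, 10}  B3 = {5, 9, 10, 13}  B4 = {3, 5, 9, 13}  B5 = {3, 4, 9, 13}  B6 = {3, 4, 6, 13}  B7 = {3, 4, 6, 14}  B8 = {2, 4, 6, 14}  B9 = {2, 6, 8, 14}  B10 = {2, 8, 12, 14}  B11 = {1, 2, 8, 12}  B12 = {0, 1, 8, 12}
Tree: B1–B2, B2–B3, B3–B4, B4–B5, B5–B6, B6–B7, B7–B8, B8–B9, B9–B10, B10–B11, B11–B12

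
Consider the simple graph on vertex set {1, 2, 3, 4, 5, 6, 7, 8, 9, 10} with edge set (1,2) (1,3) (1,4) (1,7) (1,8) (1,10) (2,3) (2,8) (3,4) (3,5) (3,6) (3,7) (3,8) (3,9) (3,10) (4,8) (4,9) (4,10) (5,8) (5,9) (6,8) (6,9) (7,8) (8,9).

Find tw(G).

A width-3 tree decomposition is:
Bags: B1 = {1, 3, 4, 8}  B2 = {1, 2, 3, 8}  B3 = {3, 4, 8, 9}  B4 = {3, 5, 8, 9}  B5 = {1, 3, 4, 10}  B6 = {1, 3, 7, 8}  B7 = {3, 6, 8, 9}
Tree: B1–B2, B1–B3, B3–B4, B1–B5, B2–B6, B3–B7
The largest bag has 4 vertices, giving width 3; this decomposition certifies tw(G) ≤ 3. On the other hand G contains the 4-clique {1, 2, 3, 8}. A clique must lie in a single bag of any decomposition, so no decomposition can have width below 3. The upper and lower bounds meet at 3, so that is the treewidth.

3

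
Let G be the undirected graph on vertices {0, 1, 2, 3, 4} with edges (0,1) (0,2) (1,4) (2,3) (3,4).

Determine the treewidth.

A width-2 tree decomposition is:
Bags: B1 = {0, 1, 4}  B2 = {0, 3, 4}  B3 = {0, 2, 3}
Tree: B1–B2, B2–B3
Each bag holds 3 vertices, so the decomposition has width 2, which upper-bounds the treewidth. For the lower bound, G contains the cycle 0–1–4–3–2–0, so G is not a forest; only forests have treewidth ≤ 1, hence tw(G) ≥ 2. Combining the bounds, tw(G) = 2.

2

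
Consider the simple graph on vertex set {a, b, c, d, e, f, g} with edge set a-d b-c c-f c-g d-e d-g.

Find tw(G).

1

A width-1 tree decomposition is:
Bags: B1 = {d, g}  B2 = {c, g}  B3 = {c, f}  B4 = {b, c}  B5 = {a, d}  B6 = {d, e}
Tree: B1–B2, B2–B3, B3–B4, B1–B5, B1–B6
The largest bag has 2 vertices, giving width 1; this decomposition certifies tw(G) ≤ 1. G has an edge, so its treewidth is at least 1. Therefore the treewidth is 1.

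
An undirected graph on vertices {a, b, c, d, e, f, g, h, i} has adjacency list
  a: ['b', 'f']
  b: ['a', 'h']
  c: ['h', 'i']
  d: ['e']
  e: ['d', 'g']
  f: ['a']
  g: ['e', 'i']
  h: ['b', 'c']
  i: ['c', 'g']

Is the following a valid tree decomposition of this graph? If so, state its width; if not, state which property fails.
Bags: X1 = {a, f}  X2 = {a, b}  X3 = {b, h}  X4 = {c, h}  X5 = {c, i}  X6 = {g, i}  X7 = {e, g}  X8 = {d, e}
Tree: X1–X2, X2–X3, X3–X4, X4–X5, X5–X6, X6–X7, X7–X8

Yes; width 1.

Checking the three conditions: (i) the bags cover all of {a, b, c, d, e, f, g, h, i}; (ii) for each edge, some bag contains both endpoints; (iii) the bags containing any fixed vertex form a subtree. All hold, so the decomposition is valid with width 2 − 1 = 1.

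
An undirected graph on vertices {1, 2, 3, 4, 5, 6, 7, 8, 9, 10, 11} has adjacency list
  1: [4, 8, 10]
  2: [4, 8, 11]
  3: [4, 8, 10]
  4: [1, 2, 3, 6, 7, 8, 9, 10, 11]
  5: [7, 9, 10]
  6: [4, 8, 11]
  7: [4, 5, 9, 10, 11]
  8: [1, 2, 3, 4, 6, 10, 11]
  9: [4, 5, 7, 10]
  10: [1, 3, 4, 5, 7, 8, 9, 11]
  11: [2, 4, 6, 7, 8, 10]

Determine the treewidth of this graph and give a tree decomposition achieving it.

Every bag has size at most 4, so the width is 4 − 1 = 3 and tw(G) ≤ 3. On the other hand G contains the 4-clique {2, 4, 8, 11}. A clique must lie in a single bag of any decomposition, so no decomposition can have width below 3. The upper and lower bounds meet at 3, so that is the treewidth.

Treewidth 3.
Bags: B1 = {4, 8, 10, 11}  B2 = {4, 7, 10, 11}  B3 = {3, 4, 8, 10}  B4 = {4, 6, 8, 11}  B5 = {4, 7, 9, 10}  B6 = {2, 4, 8, 11}  B7 = {1, 4, 8, 10}  B8 = {5, 7, 9, 10}
Tree: B1–B2, B1–B3, B1–B4, B2–B5, B4–B6, B1–B7, B5–B8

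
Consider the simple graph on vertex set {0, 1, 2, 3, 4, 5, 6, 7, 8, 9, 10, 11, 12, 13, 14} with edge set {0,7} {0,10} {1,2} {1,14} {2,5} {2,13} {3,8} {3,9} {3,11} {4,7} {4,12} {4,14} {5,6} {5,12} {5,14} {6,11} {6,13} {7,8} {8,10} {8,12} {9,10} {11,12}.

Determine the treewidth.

3

A width-3 tree decomposition is:
Bags: B1 = {0, 3, 9, 10}  B2 = {0, 3, 8, 10}  B3 = {0, 3, 7, 8}  B4 = {3, 7, 8, 11}  B5 = {7, 8, 11, 12}  B6 = {4, 7, 11, 12}  B7 = {4, 6, 11, 12}  B8 = {4, 5, 6, 12}  B9 = {4, 5, 6, 14}  B10 = {5, 6, 13, 14}  B11 = {2, 5, 13, 14}  B12 = {1, 2, 13, 14}
Tree: B1–B2, B2–B3, B3–B4, B4–B5, B5–B6, B6–B7, B7–B8, B8–B9, B9–B10, B10–B11, B11–B12
Every bag has size at most 4, so the width is 4 − 1 = 3 and tw(G) ≤ 3. For the lower bound: the 4 vertex sets {0,9,10}, {3}, {8}, {4,7,11,12} are disjoint, each induces a connected subgraph, and every pair is joined by at least one edge of G. Contracting each set to a single vertex therefore yields K_{4} as a minor, and since treewidth is minor-monotone, tw(G) ≥ tw(K_{4}) = 3. Hence tw(G) = 3 exactly.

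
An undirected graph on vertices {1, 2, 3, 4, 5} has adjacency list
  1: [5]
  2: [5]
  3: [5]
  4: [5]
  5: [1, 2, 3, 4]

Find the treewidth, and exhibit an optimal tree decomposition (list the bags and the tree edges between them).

Each bag holds 2 vertices, so the decomposition has width 1, which upper-bounds the treewidth. G has an edge, so its treewidth is at least 1. The upper and lower bounds meet at 1, so that is the treewidth.

Treewidth 1.
One such decomposition:
Bags: B1 = {2, 5}  B2 = {4, 5}  B3 = {1, 5}  B4 = {3, 5}
Tree: B1–B2, B1–B3, B3–B4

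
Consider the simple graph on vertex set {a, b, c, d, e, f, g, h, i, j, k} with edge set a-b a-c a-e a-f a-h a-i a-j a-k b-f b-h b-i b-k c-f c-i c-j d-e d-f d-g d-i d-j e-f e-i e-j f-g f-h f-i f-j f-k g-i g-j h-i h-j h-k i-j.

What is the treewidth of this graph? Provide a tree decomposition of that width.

Treewidth 4.
Bags: B1 = {a, e, f, i, j}  B2 = {d, e, f, i, j}  B3 = {a, f, h, i, j}  B4 = {d, f, g, i, j}  B5 = {a, b, f, h, i}  B6 = {a, c, f, i, j}  B7 = {a, b, f, h, k}
Tree: B1–B2, B1–B3, B2–B4, B3–B5, B3–B6, B5–B7

Every bag has size at most 5, so the width is 5 − 1 = 4 and tw(G) ≤ 4. For the lower bound, the 5 vertices {a, b, f, h, k} are pairwise adjacent, and any tree decomposition puts a clique entirely inside one bag — forcing width ≥ 4. Combining the bounds, tw(G) = 4.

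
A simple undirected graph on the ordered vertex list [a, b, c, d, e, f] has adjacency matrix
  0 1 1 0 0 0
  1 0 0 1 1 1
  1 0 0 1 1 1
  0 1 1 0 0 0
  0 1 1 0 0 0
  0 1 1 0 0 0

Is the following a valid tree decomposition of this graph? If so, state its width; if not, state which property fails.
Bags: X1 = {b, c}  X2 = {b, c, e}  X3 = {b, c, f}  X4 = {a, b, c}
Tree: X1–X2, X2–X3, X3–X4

A tree decomposition must satisfy three properties: every vertex lies in some bag; for every edge, both endpoints lie together in some bag; and for every vertex, the bags containing it form a connected subtree. Here vertex d appears in no bag, so the decomposition is invalid.

No — vertex d appears in no bag.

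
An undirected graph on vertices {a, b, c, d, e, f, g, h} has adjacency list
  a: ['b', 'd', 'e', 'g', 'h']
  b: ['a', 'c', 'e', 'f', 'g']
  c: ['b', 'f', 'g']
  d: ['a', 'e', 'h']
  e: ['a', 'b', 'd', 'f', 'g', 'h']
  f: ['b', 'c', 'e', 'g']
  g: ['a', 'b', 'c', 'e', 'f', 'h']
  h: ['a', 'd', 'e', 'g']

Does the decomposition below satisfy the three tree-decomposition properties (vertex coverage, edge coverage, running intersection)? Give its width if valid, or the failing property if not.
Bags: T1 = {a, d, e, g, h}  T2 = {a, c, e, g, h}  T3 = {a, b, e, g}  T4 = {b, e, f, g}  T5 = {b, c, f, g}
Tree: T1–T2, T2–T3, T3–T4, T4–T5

A tree decomposition must satisfy three properties: every vertex lies in some bag; for every edge, both endpoints lie together in some bag; and for every vertex, the bags containing it form a connected subtree. Here bags containing vertex c are not connected in the tree, so the decomposition is invalid.

No — bags containing vertex c are not connected in the tree.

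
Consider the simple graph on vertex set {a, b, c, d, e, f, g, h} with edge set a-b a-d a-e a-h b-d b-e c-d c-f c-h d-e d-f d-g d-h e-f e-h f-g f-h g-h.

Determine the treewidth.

A width-3 tree decomposition is:
Bags: B1 = {d, e, f, h}  B2 = {c, d, f, h}  B3 = {a, d, e, h}  B4 = {a, b, d, e}  B5 = {d, f, g, h}
Tree: B1–B2, B1–B3, B3–B4, B1–B5
Every bag has size at most 4, so the width is 4 − 1 = 3 and tw(G) ≤ 3. Conversely, {a, d, e, h} is a clique of size 4, and the vertices of any clique must share a bag in every tree decomposition; so some bag has ≥ 4 vertices and tw(G) ≥ 3. Combining the bounds, tw(G) = 3.

3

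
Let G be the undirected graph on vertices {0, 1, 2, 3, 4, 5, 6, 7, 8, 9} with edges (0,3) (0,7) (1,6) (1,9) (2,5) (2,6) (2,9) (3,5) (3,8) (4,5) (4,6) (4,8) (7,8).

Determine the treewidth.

A width-2 tree decomposition is:
Bags: B1 = {0, 3, 7}  B2 = {3, 7, 8}  B3 = {3, 5, 8}  B4 = {4, 5, 8}  B5 = {2, 4, 5}  B6 = {2, 4, 6}  B7 = {2, 6, 9}  B8 = {1, 6, 9}
Tree: B1–B2, B2–B3, B3–B4, B4–B5, B5–B6, B6–B7, B7–B8
Every bag has size at most 3, so the width is 3 − 1 = 2 and tw(G) ≤ 2. For the lower bound, G contains the cycle 0–7–8–3–0, so G is not a forest; only forests have treewidth ≤ 1, hence tw(G) ≥ 2. The upper and lower bounds meet at 2, so that is the treewidth.

2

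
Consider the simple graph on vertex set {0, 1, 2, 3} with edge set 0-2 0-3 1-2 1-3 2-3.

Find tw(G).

2

A width-2 tree decomposition is:
Bags: B1 = {0, 2, 3}  B2 = {1, 2, 3}
Tree: B1–B2
Every bag has size at most 3, so the width is 3 − 1 = 2 and tw(G) ≤ 2. Conversely, {0, 2, 3} is a clique of size 3, and the vertices of any clique must share a bag in every tree decomposition; so some bag has ≥ 3 vertices and tw(G) ≥ 2. Hence tw(G) = 2 exactly.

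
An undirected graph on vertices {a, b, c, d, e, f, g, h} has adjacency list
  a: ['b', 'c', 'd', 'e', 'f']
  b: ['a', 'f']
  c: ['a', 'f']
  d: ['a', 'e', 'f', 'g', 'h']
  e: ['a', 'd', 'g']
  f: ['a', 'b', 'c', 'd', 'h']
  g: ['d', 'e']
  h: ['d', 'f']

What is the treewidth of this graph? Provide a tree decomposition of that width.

Every bag has size at most 3, so the width is 3 − 1 = 2 and tw(G) ≤ 2. For the lower bound, the 3 vertices {d, e, g} are pairwise adjacent, and any tree decomposition puts a clique entirely inside one bag — forcing width ≥ 2. The upper and lower bounds meet at 2, so that is the treewidth.

Treewidth 2.
One such decomposition:
Bags: B1 = {a, c, f}  B2 = {a, b, f}  B3 = {a, d, f}  B4 = {d, f, h}  B5 = {a, d, e}  B6 = {d, e, g}
Tree: B1–B2, B2–B3, B3–B4, B3–B5, B5–B6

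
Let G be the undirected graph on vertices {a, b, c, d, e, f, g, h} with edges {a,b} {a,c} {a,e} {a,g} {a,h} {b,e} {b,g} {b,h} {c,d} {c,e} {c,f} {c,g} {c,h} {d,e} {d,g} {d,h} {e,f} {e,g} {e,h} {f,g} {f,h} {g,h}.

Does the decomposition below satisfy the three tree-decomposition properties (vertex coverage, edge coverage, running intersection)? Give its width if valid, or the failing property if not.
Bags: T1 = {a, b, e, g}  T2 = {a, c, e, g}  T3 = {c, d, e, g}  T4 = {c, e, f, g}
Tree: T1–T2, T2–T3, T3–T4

A tree decomposition must satisfy three properties: every vertex lies in some bag; for every edge, both endpoints lie together in some bag; and for every vertex, the bags containing it form a connected subtree. Here vertex h appears in no bag, so the decomposition is invalid.

No — vertex h appears in no bag.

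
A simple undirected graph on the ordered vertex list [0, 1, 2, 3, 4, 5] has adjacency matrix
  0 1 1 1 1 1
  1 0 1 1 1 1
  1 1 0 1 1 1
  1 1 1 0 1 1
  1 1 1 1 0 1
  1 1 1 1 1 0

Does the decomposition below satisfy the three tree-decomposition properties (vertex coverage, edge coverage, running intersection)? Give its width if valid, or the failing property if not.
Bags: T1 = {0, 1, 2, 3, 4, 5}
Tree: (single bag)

Every vertex of G appears in some bag (union = {0, 1, 2, 3, 4, 5}); every edge is covered by a bag; and for each vertex v the set of bags containing v is connected in the bag tree. The decomposition is therefore valid. The largest bag has 6 vertices, so the width is 5.

Yes; width 5.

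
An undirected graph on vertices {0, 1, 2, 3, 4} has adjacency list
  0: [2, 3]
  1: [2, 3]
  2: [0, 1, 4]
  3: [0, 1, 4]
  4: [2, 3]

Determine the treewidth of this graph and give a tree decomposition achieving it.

Each bag holds 3 vertices, so the decomposition has width 2, which upper-bounds the treewidth. The edges 3–4–2–1–3 form a cycle, so G is not a tree and its treewidth is at least 2. Combining the bounds, tw(G) = 2.

Treewidth 2.
One such decomposition:
Bags: B1 = {2, 3, 4}  B2 = {1, 2, 3}  B3 = {0, 2, 3}
Tree: B1–B2, B2–B3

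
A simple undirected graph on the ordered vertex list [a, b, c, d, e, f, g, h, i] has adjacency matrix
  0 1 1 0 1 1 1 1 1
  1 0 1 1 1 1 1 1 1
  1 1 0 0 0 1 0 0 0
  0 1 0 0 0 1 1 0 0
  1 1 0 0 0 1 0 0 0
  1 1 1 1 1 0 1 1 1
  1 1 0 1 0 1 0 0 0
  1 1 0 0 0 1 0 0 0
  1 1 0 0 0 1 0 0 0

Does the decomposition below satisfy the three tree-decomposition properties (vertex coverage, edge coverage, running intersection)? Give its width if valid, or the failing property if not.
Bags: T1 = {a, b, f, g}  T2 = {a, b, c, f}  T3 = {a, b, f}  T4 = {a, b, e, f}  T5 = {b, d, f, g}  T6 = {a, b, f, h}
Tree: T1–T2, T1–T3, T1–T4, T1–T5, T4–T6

No — vertex i appears in no bag.

A tree decomposition must satisfy three properties: every vertex lies in some bag; for every edge, both endpoints lie together in some bag; and for every vertex, the bags containing it form a connected subtree. Here vertex i appears in no bag, so the decomposition is invalid.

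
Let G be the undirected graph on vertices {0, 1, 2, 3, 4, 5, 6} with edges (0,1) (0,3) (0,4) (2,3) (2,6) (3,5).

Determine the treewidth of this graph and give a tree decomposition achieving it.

Treewidth 1.
Bags: B1 = {0, 3}  B2 = {2, 3}  B3 = {2, 6}  B4 = {0, 4}  B5 = {0, 1}  B6 = {3, 5}
Tree: B1–B2, B2–B3, B1–B4, B1–B5, B1–B6

Every bag has size at most 2, so the width is 2 − 1 = 1 and tw(G) ≤ 1. Any graph with an edge has treewidth ≥ 1, and G has the edge 3–0. Hence tw(G) = 1 exactly.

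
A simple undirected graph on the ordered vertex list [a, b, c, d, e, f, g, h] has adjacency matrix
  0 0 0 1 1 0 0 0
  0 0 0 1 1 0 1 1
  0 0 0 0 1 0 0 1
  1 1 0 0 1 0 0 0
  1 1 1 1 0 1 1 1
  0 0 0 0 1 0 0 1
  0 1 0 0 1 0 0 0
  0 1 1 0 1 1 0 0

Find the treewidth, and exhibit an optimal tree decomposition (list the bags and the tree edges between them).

Each bag holds 3 vertices, so the decomposition has width 2, which upper-bounds the treewidth. On the other hand G contains the 3-clique {a, d, e}. A clique must lie in a single bag of any decomposition, so no decomposition can have width below 2. Hence tw(G) = 2 exactly.

Treewidth 2.
One optimal decomposition is:
Bags: B1 = {b, e, h}  B2 = {e, f, h}  B3 = {b, d, e}  B4 = {c, e, h}  B5 = {a, d, e}  B6 = {b, e, g}
Tree: B1–B2, B1–B3, B2–B4, B3–B5, B1–B6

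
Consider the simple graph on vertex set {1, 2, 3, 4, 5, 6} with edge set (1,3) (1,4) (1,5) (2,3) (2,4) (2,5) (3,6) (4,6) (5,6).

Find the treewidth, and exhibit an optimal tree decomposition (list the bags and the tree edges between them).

Every bag has size at most 4, so the width is 4 − 1 = 3 and tw(G) ≤ 3. For the lower bound: the 4 vertex sets {1,5}, {4,6}, {2}, {3} are disjoint, each induces a connected subgraph, and every pair is joined by at least one edge of G. Contracting each set to a single vertex therefore yields K_{4} as a minor, and since treewidth is minor-monotone, tw(G) ≥ tw(K_{4}) = 3. Therefore the treewidth is 3.

Treewidth 3.
One such decomposition:
Bags: B1 = {1, 2, 5, 6}  B2 = {1, 2, 4, 6}  B3 = {1, 2, 3, 6}
Tree: B1–B2, B2–B3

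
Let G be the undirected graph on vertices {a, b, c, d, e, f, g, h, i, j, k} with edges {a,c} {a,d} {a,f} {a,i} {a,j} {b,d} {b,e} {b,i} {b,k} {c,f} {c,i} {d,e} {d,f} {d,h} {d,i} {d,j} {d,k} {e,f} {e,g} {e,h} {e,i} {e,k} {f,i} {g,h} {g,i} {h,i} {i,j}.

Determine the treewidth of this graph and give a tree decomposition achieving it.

The largest bag has 4 vertices, giving width 3; this decomposition certifies tw(G) ≤ 3. On the other hand G contains the 4-clique {b, d, e, k}. A clique must lie in a single bag of any decomposition, so no decomposition can have width below 3. Hence tw(G) = 3 exactly.

Treewidth 3.
Bags: B1 = {b, d, e, i}  B2 = {d, e, h, i}  B3 = {b, d, e, k}  B4 = {d, e, f, i}  B5 = {a, d, f, i}  B6 = {a, d, i, j}  B7 = {a, c, f, i}  B8 = {e, g, h, i}
Tree: B1–B2, B1–B3, B2–B4, B4–B5, B5–B6, B5–B7, B2–B8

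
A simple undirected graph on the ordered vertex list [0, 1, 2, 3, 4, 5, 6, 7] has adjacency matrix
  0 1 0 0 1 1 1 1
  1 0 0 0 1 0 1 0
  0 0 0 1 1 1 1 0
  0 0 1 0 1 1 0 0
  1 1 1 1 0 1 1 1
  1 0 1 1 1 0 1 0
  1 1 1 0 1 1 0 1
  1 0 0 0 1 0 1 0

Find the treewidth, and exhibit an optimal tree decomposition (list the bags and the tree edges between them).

Treewidth 3.
One such decomposition:
Bags: B1 = {0, 4, 5, 6}  B2 = {0, 4, 6, 7}  B3 = {2, 4, 5, 6}  B4 = {2, 3, 4, 5}  B5 = {0, 1, 4, 6}
Tree: B1–B2, B1–B3, B3–B4, B2–B5

Every bag has size at most 4, so the width is 4 − 1 = 3 and tw(G) ≤ 3. For the lower bound, the 4 vertices {2, 3, 4, 5} are pairwise adjacent, and any tree decomposition puts a clique entirely inside one bag — forcing width ≥ 3. Therefore the treewidth is 3.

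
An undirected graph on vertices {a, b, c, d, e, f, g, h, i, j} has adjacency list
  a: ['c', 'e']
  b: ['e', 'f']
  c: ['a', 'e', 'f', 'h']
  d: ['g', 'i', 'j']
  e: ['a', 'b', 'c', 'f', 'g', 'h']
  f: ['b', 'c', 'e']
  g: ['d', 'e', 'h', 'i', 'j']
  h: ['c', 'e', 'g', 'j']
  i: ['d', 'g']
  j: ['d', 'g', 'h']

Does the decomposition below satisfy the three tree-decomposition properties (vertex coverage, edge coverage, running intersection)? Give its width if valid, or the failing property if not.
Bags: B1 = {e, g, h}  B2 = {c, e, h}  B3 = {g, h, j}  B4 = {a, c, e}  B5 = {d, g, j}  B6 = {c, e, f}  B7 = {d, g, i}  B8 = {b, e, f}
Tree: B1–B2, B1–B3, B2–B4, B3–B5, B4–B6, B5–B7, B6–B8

Checking the three conditions: (i) the bags cover all of {a, b, c, d, e, f, g, h, i, j}; (ii) for each edge, some bag contains both endpoints; (iii) the bags containing any fixed vertex form a subtree. All hold, so the decomposition is valid with width 3 − 1 = 2.

Yes; width 2.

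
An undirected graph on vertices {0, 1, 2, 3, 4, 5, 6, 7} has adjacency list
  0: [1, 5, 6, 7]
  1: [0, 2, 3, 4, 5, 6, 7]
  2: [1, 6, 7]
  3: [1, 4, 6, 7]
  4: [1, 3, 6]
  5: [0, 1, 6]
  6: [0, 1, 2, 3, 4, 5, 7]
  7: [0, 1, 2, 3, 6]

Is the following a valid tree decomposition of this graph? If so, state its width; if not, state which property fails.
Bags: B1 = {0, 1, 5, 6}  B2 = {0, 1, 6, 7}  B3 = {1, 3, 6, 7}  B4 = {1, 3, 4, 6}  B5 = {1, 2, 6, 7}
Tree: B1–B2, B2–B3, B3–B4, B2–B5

Yes; width 3.

Every vertex of G appears in some bag (union = {0, 1, 2, 3, 4, 5, 6, 7}); every edge is covered by a bag; and for each vertex v the set of bags containing v is connected in the bag tree. The decomposition is therefore valid. The largest bag has 4 vertices, so the width is 3.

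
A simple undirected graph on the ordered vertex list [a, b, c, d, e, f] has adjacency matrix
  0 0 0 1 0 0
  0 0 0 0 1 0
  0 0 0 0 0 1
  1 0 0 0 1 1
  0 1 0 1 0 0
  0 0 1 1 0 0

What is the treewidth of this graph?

A width-1 tree decomposition is:
Bags: B1 = {d, f}  B2 = {d, e}  B3 = {b, e}  B4 = {c, f}  B5 = {a, d}
Tree: B1–B2, B2–B3, B1–B4, B2–B5
The largest bag has 2 vertices, giving width 1; this decomposition certifies tw(G) ≤ 1. G has an edge, so its treewidth is at least 1. Combining the bounds, tw(G) = 1.

1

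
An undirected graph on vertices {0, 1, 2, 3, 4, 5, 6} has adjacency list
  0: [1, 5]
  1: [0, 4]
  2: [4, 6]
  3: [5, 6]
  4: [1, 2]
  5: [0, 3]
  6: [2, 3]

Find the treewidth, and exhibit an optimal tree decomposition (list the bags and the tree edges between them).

Treewidth 2.
Bags: B1 = {1, 2, 4}  B2 = {0, 1, 2}  B3 = {0, 2, 5}  B4 = {2, 3, 5}  B5 = {2, 3, 6}
Tree: B1–B2, B2–B3, B3–B4, B4–B5

Every bag has size at most 3, so the width is 3 − 1 = 2 and tw(G) ≤ 2. The edges 2–4–1–0–5–3–6–2 form a cycle, so G is not a tree and its treewidth is at least 2. Hence tw(G) = 2 exactly.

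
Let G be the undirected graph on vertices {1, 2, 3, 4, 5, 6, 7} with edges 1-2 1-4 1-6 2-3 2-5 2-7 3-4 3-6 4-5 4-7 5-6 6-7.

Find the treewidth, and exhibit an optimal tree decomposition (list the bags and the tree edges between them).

Each bag holds 4 vertices, so the decomposition has width 3, which upper-bounds the treewidth. For the lower bound: the 4 vertex sets {4,5}, {2,7}, {6}, {3} are disjoint, each induces a connected subgraph, and every pair is joined by at least one edge of G. Contracting each set to a single vertex therefore yields K_{4} as a minor, and since treewidth is minor-monotone, tw(G) ≥ tw(K_{4}) = 3. The upper and lower bounds meet at 3, so that is the treewidth.

Treewidth 3.
One such decomposition:
Bags: B1 = {2, 4, 5, 6}  B2 = {2, 4, 6, 7}  B3 = {2, 3, 4, 6}  B4 = {1, 2, 4, 6}
Tree: B1–B2, B2–B3, B3–B4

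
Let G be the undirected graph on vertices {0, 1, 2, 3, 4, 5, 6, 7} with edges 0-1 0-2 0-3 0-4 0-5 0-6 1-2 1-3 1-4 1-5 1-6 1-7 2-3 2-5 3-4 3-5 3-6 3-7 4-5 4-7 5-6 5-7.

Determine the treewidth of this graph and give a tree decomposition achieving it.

Treewidth 4.
Bags: B1 = {0, 1, 3, 4, 5}  B2 = {0, 1, 3, 5, 6}  B3 = {1, 3, 4, 5, 7}  B4 = {0, 1, 2, 3, 5}
Tree: B1–B2, B1–B3, B2–B4

Every bag has size at most 5, so the width is 5 − 1 = 4 and tw(G) ≤ 4. On the other hand G contains the 5-clique {0, 1, 2, 3, 5}. A clique must lie in a single bag of any decomposition, so no decomposition can have width below 4. Hence tw(G) = 4 exactly.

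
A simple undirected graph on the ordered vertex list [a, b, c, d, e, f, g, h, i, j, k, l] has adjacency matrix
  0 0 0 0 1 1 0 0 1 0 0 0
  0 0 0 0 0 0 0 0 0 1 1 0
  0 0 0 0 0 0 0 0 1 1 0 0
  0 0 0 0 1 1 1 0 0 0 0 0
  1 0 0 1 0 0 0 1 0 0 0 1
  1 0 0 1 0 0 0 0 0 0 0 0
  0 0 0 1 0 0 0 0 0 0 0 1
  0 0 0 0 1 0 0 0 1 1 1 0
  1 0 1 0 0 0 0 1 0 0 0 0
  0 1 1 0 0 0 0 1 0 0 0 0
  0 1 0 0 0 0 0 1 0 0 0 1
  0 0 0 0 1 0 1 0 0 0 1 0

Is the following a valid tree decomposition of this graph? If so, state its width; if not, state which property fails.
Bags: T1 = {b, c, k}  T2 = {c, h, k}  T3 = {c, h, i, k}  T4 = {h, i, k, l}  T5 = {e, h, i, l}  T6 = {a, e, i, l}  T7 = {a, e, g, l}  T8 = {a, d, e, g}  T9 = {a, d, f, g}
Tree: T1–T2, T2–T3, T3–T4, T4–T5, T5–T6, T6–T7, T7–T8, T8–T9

A tree decomposition must satisfy three properties: every vertex lies in some bag; for every edge, both endpoints lie together in some bag; and for every vertex, the bags containing it form a connected subtree. Here vertex j appears in no bag, so the decomposition is invalid.

No — vertex j appears in no bag.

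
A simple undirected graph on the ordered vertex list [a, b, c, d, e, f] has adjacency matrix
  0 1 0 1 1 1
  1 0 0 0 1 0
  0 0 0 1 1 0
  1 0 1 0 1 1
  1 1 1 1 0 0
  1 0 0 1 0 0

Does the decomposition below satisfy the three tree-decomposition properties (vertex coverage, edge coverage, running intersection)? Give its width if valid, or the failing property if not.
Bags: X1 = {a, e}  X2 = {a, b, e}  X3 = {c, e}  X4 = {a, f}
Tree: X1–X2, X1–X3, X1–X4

A tree decomposition must satisfy three properties: every vertex lies in some bag; for every edge, both endpoints lie together in some bag; and for every vertex, the bags containing it form a connected subtree. Here vertex d appears in no bag, so the decomposition is invalid.

No — vertex d appears in no bag.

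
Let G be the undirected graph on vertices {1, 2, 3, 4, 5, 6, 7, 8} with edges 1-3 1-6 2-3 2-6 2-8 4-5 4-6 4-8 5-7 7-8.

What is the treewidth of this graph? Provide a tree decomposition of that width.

Treewidth 2.
Bags: B1 = {5, 7, 8}  B2 = {4, 5, 8}  B3 = {2, 4, 8}  B4 = {2, 4, 6}  B5 = {2, 3, 6}  B6 = {1, 3, 6}
Tree: B1–B2, B2–B3, B3–B4, B4–B5, B5–B6

Each bag holds 3 vertices, so the decomposition has width 2, which upper-bounds the treewidth. The edges 7–5–4–8–7 form a cycle, so G is not a tree and its treewidth is at least 2. The upper and lower bounds meet at 2, so that is the treewidth.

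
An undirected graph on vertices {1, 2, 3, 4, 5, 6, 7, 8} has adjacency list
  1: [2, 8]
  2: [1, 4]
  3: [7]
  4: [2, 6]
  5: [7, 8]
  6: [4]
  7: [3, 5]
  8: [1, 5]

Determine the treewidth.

1

A width-1 tree decomposition is:
Bags: B1 = {4, 6}  B2 = {2, 4}  B3 = {1, 2}  B4 = {1, 8}  B5 = {5, 8}  B6 = {5, 7}  B7 = {3, 7}
Tree: B1–B2, B2–B3, B3–B4, B4–B5, B5–B6, B6–B7
The largest bag has 2 vertices, giving width 1; this decomposition certifies tw(G) ≤ 1. Since G has at least one edge (e.g. 6–4), it is not an edgeless graph, so tw(G) ≥ 1. Hence tw(G) = 1 exactly.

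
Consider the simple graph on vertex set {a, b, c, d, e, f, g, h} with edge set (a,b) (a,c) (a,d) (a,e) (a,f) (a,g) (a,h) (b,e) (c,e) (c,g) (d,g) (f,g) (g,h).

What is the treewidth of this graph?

A width-2 tree decomposition is:
Bags: B1 = {a, b, e}  B2 = {a, c, e}  B3 = {a, c, g}  B4 = {a, d, g}  B5 = {a, f, g}  B6 = {a, g, h}
Tree: B1–B2, B2–B3, B3–B4, B3–B5, B3–B6
The largest bag has 3 vertices, giving width 2; this decomposition certifies tw(G) ≤ 2. For the lower bound, the 3 vertices {a, d, g} are pairwise adjacent, and any tree decomposition puts a clique entirely inside one bag — forcing width ≥ 2. Therefore the treewidth is 2.

2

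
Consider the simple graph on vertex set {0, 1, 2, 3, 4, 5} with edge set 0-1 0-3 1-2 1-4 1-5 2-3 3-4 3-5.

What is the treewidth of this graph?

A width-2 tree decomposition is:
Bags: B1 = {1, 2, 3}  B2 = {0, 1, 3}  B3 = {1, 3, 4}  B4 = {1, 3, 5}
Tree: B1–B2, B2–B3, B3–B4
Each bag holds 3 vertices, so the decomposition has width 2, which upper-bounds the treewidth. The edges 3–2–1–0–3 form a cycle, so G is not a tree and its treewidth is at least 2. Hence tw(G) = 2 exactly.

2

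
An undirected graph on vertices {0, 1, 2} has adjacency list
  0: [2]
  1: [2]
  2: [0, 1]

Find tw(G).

A width-1 tree decomposition is:
Bags: B1 = {1, 2}  B2 = {0, 2}
Tree: B1–B2
Each bag holds 2 vertices, so the decomposition has width 1, which upper-bounds the treewidth. G has an edge, so its treewidth is at least 1. Therefore the treewidth is 1.

1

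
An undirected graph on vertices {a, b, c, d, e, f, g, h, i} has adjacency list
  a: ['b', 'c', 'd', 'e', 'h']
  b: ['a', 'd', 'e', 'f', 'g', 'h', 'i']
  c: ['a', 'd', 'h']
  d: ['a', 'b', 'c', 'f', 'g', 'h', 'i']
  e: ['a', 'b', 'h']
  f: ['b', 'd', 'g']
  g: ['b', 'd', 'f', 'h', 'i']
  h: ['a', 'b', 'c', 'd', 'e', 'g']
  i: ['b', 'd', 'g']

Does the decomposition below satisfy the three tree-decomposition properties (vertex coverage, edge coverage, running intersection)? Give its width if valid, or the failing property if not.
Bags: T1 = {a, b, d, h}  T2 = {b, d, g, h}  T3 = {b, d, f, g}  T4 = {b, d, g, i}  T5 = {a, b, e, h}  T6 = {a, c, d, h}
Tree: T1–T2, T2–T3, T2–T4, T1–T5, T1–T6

Every vertex of G appears in some bag (union = {a, b, c, d, e, f, g, h, i}); every edge is covered by a bag; and for each vertex v the set of bags containing v is connected in the bag tree. The decomposition is therefore valid. The largest bag has 4 vertices, so the width is 3.

Yes; width 3.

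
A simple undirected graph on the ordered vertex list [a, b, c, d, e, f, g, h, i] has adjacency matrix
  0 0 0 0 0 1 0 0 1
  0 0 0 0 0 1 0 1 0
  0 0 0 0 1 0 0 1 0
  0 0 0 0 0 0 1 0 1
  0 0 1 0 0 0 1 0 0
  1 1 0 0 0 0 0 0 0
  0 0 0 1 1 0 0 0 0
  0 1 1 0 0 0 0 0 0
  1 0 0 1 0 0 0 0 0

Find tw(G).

2

A width-2 tree decomposition is:
Bags: B1 = {a, b, f}  B2 = {a, b, i}  B3 = {b, d, i}  B4 = {b, d, g}  B5 = {b, e, g}  B6 = {b, c, e}  B7 = {b, c, h}
Tree: B1–B2, B2–B3, B3–B4, B4–B5, B5–B6, B6–B7
The largest bag has 3 vertices, giving width 2; this decomposition certifies tw(G) ≤ 2. Since b–f–a–i–d–g–e–c–h–b is a cycle in G, G is not acyclic. Forests are exactly the graphs of treewidth ≤ 1, so tw(G) ≥ 2. Combining the bounds, tw(G) = 2.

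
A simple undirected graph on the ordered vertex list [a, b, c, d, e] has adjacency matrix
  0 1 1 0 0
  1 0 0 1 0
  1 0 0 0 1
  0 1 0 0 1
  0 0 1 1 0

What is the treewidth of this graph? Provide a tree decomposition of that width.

Treewidth 2.
One optimal decomposition is:
Bags: B1 = {c, d, e}  B2 = {a, c, d}  B3 = {a, b, d}
Tree: B1–B2, B2–B3

Each bag holds 3 vertices, so the decomposition has width 2, which upper-bounds the treewidth. Since d–e–c–a–b–d is a cycle in G, G is not acyclic. Forests are exactly the graphs of treewidth ≤ 1, so tw(G) ≥ 2. Therefore the treewidth is 2.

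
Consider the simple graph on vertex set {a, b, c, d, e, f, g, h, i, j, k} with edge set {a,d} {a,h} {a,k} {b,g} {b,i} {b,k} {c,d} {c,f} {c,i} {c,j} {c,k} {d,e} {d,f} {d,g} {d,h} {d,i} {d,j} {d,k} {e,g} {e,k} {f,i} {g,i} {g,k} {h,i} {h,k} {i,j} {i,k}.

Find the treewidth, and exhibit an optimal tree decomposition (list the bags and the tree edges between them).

Each bag holds 4 vertices, so the decomposition has width 3, which upper-bounds the treewidth. On the other hand G contains the 4-clique {c, d, i, j}. A clique must lie in a single bag of any decomposition, so no decomposition can have width below 3. The upper and lower bounds meet at 3, so that is the treewidth.

Treewidth 3.
One optimal decomposition is:
Bags: B1 = {d, g, i, k}  B2 = {c, d, i, k}  B3 = {b, g, i, k}  B4 = {d, h, i, k}  B5 = {a, d, h, k}  B6 = {c, d, f, i}  B7 = {d, e, g, k}  B8 = {c, d, i, j}
Tree: B1–B2, B1–B3, B1–B4, B4–B5, B2–B6, B1–B7, B2–B8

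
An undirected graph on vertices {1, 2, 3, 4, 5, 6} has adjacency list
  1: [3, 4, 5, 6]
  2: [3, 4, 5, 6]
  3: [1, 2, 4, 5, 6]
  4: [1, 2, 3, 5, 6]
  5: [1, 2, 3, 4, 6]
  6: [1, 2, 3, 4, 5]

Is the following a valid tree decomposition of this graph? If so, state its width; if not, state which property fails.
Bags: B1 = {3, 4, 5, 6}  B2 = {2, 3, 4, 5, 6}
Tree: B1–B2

No — vertex 1 appears in no bag.

A tree decomposition must satisfy three properties: every vertex lies in some bag; for every edge, both endpoints lie together in some bag; and for every vertex, the bags containing it form a connected subtree. Here vertex 1 appears in no bag, so the decomposition is invalid.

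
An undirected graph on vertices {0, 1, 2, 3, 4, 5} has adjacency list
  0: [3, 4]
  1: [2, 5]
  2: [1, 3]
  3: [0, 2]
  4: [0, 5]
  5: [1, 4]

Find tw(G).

2

A width-2 tree decomposition is:
Bags: B1 = {0, 3, 4}  B2 = {2, 3, 4}  B3 = {1, 2, 4}  B4 = {1, 4, 5}
Tree: B1–B2, B2–B3, B3–B4
Each bag holds 3 vertices, so the decomposition has width 2, which upper-bounds the treewidth. The edges 4–0–3–2–1–5–4 form a cycle, so G is not a tree and its treewidth is at least 2. The upper and lower bounds meet at 2, so that is the treewidth.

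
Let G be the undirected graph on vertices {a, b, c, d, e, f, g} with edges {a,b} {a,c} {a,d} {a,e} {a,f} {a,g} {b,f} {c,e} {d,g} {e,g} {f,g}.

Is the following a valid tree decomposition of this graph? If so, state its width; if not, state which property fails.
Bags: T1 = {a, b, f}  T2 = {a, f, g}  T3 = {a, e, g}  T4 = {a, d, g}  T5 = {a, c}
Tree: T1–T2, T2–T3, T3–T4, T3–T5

No — edge (e,c) lies in no bag.

A tree decomposition must satisfy three properties: every vertex lies in some bag; for every edge, both endpoints lie together in some bag; and for every vertex, the bags containing it form a connected subtree. Here edge (e,c) lies in no bag, so the decomposition is invalid.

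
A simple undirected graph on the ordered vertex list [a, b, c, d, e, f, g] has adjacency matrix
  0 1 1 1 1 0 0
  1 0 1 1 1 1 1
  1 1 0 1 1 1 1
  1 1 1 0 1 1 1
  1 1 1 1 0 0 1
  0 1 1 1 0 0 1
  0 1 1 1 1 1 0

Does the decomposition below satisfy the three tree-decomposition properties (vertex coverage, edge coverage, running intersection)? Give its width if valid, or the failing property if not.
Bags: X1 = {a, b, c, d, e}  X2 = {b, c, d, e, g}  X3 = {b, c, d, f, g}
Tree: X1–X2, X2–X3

Checking the three conditions: (i) the bags cover all of {a, b, c, d, e, f, g}; (ii) for each edge, some bag contains both endpoints; (iii) the bags containing any fixed vertex form a subtree. All hold, so the decomposition is valid with width 5 − 1 = 4.

Yes; width 4.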